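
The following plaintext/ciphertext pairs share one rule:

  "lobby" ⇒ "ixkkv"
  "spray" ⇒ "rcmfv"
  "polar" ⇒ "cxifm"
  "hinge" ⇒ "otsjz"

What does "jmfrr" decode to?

grass

Treating letters as 0–25, the rule is x ↦ 5x + 5 (mod 26).
Reversing it on jmfrr: j(9)→21·(9−5)≡6=g; m(12)→21·(12−5)≡17=r; f(5)→21·(5−5)≡0=a; r(17)→21·(17−5)≡18=s; r(17)→21·(17−5)≡18=s (all mod 26).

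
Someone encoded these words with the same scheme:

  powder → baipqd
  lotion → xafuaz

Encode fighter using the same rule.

rustfqd

Compare letters: p→b is +12, o→a is +12, w→i is +12 — a constant shift. This is a Caesar cipher with shift 12.
Applying it to fighter: f+12=r, i+12=u, g+12=s, h+12=t, t+12=f, e+12=q, r+12=d.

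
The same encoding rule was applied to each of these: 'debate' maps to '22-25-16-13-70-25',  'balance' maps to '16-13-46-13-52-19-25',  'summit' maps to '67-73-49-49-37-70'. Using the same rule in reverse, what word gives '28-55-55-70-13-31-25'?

footage

Each letter becomes 3×(its alphabet position, a=1..z=26) + 10.
Reversing it on 28-55-55-70-13-31-25: 28→(28−10)÷3=6=f, 55→(55−10)÷3=15=o, 55→(55−10)÷3=15=o, 70→(70−10)÷3=20=t, 13→(13−10)÷3=1=a, 31→(31−10)÷3=7=g, 25→(25−10)÷3=5=e.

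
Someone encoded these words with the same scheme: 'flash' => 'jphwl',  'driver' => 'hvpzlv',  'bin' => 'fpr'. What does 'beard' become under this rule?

The shift depends on letter class: consonant f→j is +4, but vowel a→h is +7. Two shifts are in play — +7 for a/e/i/o/u, +4 for every other letter.
Applying it to beard: b(cons)+4=f, e(vowel)+7=l, a(vowel)+7=h, r(cons)+4=v, d(cons)+4=h.

flhvh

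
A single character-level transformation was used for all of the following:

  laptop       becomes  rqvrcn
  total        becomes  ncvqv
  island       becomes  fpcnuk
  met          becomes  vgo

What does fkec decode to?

Two steps: reverse the string, then apply a Caesar shift of +2.
Undoing it on fkec: shift back: f−2=d, k−2=i, e−2=c, c−2=a → dica; then reverse → acid.

acid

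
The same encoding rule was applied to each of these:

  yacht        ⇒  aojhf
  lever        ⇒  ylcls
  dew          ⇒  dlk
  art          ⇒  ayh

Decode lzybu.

The output letters match the input read backwards, each shifted +7: yacht reversed is thcay. Two steps: reverse the string, then apply a Caesar shift of +7.
Decoding lzybu: shift back: l−7=e, z−7=s, y−7=r, b−7=u, u−7=n → esrun; then reverse → nurse.

nurse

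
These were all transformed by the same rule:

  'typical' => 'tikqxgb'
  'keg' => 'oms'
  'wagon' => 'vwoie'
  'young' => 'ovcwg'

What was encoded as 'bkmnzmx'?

perfect

The output letters match the input read backwards, each shifted +8: typical reversed is lacipyt. Two steps: reverse the string, then apply a Caesar shift of +8.
Reversing it on bkmnzmx: shift back: b−8=t, k−8=c, m−8=e, n−8=f, z−8=r, m−8=e, x−8=p → tcefrep; then reverse → perfect.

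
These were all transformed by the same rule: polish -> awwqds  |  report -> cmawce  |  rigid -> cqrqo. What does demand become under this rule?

The shift depends on letter class: consonant p→a is +11, but vowel o→w is +8. The rule splits by letter class: vowels +8, consonants +11.
On demand: d(cons)+11=o, e(vowel)+8=m, m(cons)+11=x, a(vowel)+8=i, n(cons)+11=y, d(cons)+11=o.

omxiyo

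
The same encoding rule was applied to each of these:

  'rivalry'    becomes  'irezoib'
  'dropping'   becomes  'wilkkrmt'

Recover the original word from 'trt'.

Each pair mirrors across the alphabet (r↔i, i↔r, v↔e): positions sum to 25. Letters are reflected about the middle of the alphabet (position → 25−position): Atbash.
Decoding trt: t↔g, r↔i, t↔g.

gig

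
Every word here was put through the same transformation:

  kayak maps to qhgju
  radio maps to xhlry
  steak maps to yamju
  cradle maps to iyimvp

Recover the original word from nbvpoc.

hunger

Each letter shifts forward by (position + 6), i.e. 6, 7, 8, … — the shift grows by one for each successive letter.
Decoding nbvpoc: n−6=h, b−7=u, v−8=n, p−9=g, o−10=e, c−11=r.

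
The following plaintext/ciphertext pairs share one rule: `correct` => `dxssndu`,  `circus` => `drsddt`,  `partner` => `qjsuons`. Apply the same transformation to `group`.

hsxdq

The shift depends on letter class: consonant c→d is +1, but vowel o→x is +9. The rule splits by letter class: vowels +9, consonants +1.
Applying it to group: g(cons)+1=h, r(cons)+1=s, o(vowel)+9=x, u(vowel)+9=d, p(cons)+1=q.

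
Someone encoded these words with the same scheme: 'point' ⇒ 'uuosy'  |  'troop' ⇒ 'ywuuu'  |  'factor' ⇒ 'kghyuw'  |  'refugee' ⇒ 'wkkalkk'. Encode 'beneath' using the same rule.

gkskgym

The shift depends on letter class: consonant p→u is +5, but vowel o→u is +6. Two shifts are in play — +6 for a/e/i/o/u, +5 for every other letter.
On beneath: b(cons)+5=g, e(vowel)+6=k, n(cons)+5=s, e(vowel)+6=k, a(vowel)+6=g, t(cons)+5=y, h(cons)+5=m.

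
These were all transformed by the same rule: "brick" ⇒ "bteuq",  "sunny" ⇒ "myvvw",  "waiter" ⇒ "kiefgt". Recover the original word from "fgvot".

tenor

Each letter's alphabet position (a=0..z=25) is mapped through 19·x+8 mod 26 — an affine cipher.
Undoing it on fgvot: f(5)→11·(5−8)≡19=t; g(6)→11·(6−8)≡4=e; v(21)→11·(21−8)≡13=n; o(14)→11·(14−8)≡14=o; t(19)→11·(19−8)≡17=r (all mod 26).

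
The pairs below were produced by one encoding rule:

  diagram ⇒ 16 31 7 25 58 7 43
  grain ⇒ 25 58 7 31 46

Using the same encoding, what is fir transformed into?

22 31 58

The formula is n = 3×(alphabet index, a=1) + 4.
On fir: f=6→22, i=9→31, r=18→58.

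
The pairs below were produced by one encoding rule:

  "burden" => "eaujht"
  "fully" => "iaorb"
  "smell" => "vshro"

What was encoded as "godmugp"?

diagram

Shifts by position in burden: pos 0: b→e (+3), pos 1: u→a (+6), pos 2: r→u (+3), pos 3: d→j (+6) — repeating every 2. A repeating key of period 2 is used — shifts +3, +6 over and over.
Undoing it on godmugp: g−3=d, o−6=i, d−3=a, m−6=g, u−3=r, g−6=a, p−3=m.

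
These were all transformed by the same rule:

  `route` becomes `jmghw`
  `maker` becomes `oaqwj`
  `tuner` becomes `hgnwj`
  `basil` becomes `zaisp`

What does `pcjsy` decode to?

lyric

r(17)→j(9) and o(14)→m(12) fit y≡25x+0 (mod 26); the inverse of 25 mod 26 is 25. Each letter's alphabet position (a=0..z=25) is mapped through 25·x+0 mod 26 — an affine cipher.
Reversing it on pcjsy: p(15)→25·(15−0)≡11=l; c(2)→25·(2−0)≡24=y; j(9)→25·(9−0)≡17=r; s(18)→25·(18−0)≡8=i; y(24)→25·(24−0)≡2=c (all mod 26).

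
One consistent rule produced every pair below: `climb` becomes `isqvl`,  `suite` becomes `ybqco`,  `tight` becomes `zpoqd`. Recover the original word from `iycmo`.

crude

In climb: c→i is +6, l→s is +7, i→q is +8, m→v is +9 — the shift increases by 1 each position. The shift increases by 1 at each position, starting from +6: 6, 7, 8, ….
Undoing it on iycmo: i−6=c, y−7=r, c−8=u, m−9=d, o−10=e.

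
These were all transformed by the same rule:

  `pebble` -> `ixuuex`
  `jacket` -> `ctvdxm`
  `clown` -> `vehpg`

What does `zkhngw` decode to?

ground

Compare letters: p→i is +19, e→x is +19, b→u is +19 — a constant shift. This is a Caesar cipher with shift 19.
Undoing it on zkhngw: z−19=g, k−19=r, h−19=o, n−19=u, g−19=n, w−19=d.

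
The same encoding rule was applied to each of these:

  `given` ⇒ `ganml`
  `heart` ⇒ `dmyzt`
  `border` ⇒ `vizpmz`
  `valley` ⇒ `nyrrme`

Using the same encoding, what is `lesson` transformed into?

rmwwil

g(6)→g(6) and i(8)→a(0) fit y≡23x+24 (mod 26); the inverse of 23 mod 26 is 17. Treating letters as 0–25, the rule is x ↦ 23x + 24 (mod 26).
On lesson: l(11)→23·11+24≡17=r; e(4)→23·4+24≡12=m; s(18)→23·18+24≡22=w; s(18)→23·18+24≡22=w; o(14)→23·14+24≡8=i; n(13)→23·13+24≡11=l (all mod 26).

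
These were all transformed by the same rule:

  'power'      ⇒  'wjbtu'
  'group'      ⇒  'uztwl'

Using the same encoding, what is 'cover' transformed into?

The output letters match the input read backwards, each shifted +5: power reversed is rewop. The word is reversed, then every letter is shifted forward by 5.
On cover: reverse → revoc; then shift: r+5=w, e+5=j, v+5=a, o+5=t, c+5=h.

wjath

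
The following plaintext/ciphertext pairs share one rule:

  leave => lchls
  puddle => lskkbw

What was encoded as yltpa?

timer

The output letters match the input read backwards, each shifted +7: leave reversed is evael. The word is reversed, then every letter is shifted forward by 7.
Undoing it on yltpa: shift back: y−7=r, l−7=e, t−7=m, p−7=i, a−7=t → remit; then reverse → timer.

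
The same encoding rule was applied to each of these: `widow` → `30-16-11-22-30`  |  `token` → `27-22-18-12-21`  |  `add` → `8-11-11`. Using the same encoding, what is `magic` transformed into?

w is letter #23 and maps to 30: an offset of 7. Each letter is replaced by its alphabet position (a=1..z=26) + 7.
On magic: m=13→20, a=1→8, g=7→14, i=9→16, c=3→10.

20-8-14-16-10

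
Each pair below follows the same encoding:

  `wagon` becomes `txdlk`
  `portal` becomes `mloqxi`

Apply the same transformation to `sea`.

Compare letters: w→t is +23, a→x is +23, g→d is +23 — a constant shift. Every letter moves 23 places later in the alphabet, wrapping around z→a.
On sea: s+23=p, e+23=b, a+23=x.

pbx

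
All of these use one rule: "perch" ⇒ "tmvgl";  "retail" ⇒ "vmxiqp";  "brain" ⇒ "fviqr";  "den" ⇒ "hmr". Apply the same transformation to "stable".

wxifpm

The shift depends on letter class: consonant p→t is +4, but vowel e→m is +8. Vowels shift forward by 8 and consonants shift forward by 4.
On stable: s(cons)+4=w, t(cons)+4=x, a(vowel)+8=i, b(cons)+4=f, l(cons)+4=p, e(vowel)+8=m.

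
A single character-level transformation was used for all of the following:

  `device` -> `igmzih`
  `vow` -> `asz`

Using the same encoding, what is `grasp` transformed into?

The output letters match the input read backwards, each shifted +4: device reversed is ecived. Read the word backwards and shift each letter +4.
For grasp: reverse → psarg; then shift: p+4=t, s+4=w, a+4=e, r+4=v, g+4=k.

twevk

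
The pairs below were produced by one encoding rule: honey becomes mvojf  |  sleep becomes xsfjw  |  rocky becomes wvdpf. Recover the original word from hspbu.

clown

The shifts repeat in a cycle of length 3: positions 0,1,… shift by +5, +7, +1, then the pattern repeats.
Reversing it on hspbu: h−5=c, s−7=l, p−1=o, b−5=w, u−7=n.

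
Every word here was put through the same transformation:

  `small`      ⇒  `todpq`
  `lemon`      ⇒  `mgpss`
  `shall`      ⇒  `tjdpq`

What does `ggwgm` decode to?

fetch

In small: s→t is +1, m→o is +2, a→d is +3, l→p is +4 — the shift increases by 1 each position. Letter i (0-indexed) is shifted by i+1, so successive shifts are 1, 2, 3, ….
Decoding ggwgm: g−1=f, g−2=e, w−3=t, g−4=c, m−5=h.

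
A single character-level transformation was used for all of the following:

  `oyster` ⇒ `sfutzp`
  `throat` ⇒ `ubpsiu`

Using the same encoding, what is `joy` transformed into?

The output letters match the input read backwards, each shifted +1: oyster reversed is retsyo. The word is reversed, then every letter is shifted forward by 1.
For joy: reverse → yoj; then shift: y+1=z, o+1=p, j+1=k.

zpk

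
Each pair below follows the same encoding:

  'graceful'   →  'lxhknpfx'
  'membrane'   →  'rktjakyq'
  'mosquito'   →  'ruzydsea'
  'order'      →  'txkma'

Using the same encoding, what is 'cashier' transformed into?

hgzproc

In graceful: g→l is +5, r→x is +6, a→h is +7, c→k is +8 — the shift increases by 1 each position. The shift increases by 1 at each position, starting from +5: 5, 6, 7, ….
Applying it to cashier: c+5=h, a+6=g, s+7=z, h+8=p, i+9=r, e+10=o, r+11=c.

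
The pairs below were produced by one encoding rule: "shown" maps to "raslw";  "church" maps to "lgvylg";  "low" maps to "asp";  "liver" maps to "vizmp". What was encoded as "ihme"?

aide

The output letters match the input read backwards, each shifted +4: shown reversed is nwohs. Read the word backwards and shift each letter +4.
Undoing it on ihme: shift back: i−4=e, h−4=d, m−4=i, e−4=a → edia; then reverse → aide.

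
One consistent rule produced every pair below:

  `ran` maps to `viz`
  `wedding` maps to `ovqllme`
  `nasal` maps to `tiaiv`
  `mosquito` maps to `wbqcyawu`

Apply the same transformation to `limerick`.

skqzmuqt

Two steps: reverse the string, then apply a Caesar shift of +8.
For limerick: reverse → kciremil; then shift: k+8=s, c+8=k, i+8=q, r+8=z, e+8=m, m+8=u, i+8=q, l+8=t.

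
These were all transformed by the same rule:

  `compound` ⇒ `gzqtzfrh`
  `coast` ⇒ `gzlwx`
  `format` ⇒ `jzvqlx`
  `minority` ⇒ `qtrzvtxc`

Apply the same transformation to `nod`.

The shift depends on letter class: consonant c→g is +4, but vowel o→z is +11. Two shifts are in play — +11 for a/e/i/o/u, +4 for every other letter.
Applying it to nod: n(cons)+4=r, o(vowel)+11=z, d(cons)+4=h.

rzh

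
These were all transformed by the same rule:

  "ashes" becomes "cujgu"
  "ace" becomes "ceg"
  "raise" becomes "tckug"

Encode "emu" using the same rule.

Compare letters: a→c is +2, s→u is +2, h→j is +2 — a constant shift. This is a Caesar cipher with shift 2.
Applying it to emu: e+2=g, m+2=o, u+2=w.

gow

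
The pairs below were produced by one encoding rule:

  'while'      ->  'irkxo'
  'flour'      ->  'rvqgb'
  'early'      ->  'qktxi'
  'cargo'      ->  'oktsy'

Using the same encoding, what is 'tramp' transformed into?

fbcyz

A repeating key of period 3 is used — shifts +12, +10, +2 over and over.
For tramp: t+12=f, r+10=b, a+2=c, m+12=y, p+10=z.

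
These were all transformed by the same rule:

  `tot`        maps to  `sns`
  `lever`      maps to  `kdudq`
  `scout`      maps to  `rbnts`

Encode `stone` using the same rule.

Compare letters: t→s is +25, o→n is +25, t→s is +25 — a constant shift. It's a constant shift of +25 (ROT25).
On stone: s+25=r, t+25=s, o+25=n, n+25=m, e+25=d.

rsnmd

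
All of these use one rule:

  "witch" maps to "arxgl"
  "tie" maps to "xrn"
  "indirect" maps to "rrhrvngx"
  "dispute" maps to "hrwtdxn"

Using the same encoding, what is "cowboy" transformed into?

gxafxc

The rule splits by letter class: vowels +9, consonants +4.
Applying it to cowboy: c(cons)+4=g, o(vowel)+9=x, w(cons)+4=a, b(cons)+4=f, o(vowel)+9=x, y(cons)+4=c.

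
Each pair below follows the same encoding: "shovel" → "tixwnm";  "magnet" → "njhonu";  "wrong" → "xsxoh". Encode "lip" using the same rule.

The shift depends on letter class: consonant s→t is +1, but vowel o→x is +9. Two shifts are in play — +9 for a/e/i/o/u, +1 for every other letter.
On lip: l(cons)+1=m, i(vowel)+9=r, p(cons)+1=q.

mrq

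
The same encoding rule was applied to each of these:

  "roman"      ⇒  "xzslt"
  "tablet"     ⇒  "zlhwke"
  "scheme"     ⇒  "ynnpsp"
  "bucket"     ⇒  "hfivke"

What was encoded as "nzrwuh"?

Shifts by position in roman: pos 0: r→x (+6), pos 1: o→z (+11), pos 2: m→s (+6), pos 3: a→l (+11) — repeating every 2. A repeating key of period 2 is used — shifts +6, +11 over and over.
Undoing it on nzrwuh: n−6=h, z−11=o, r−6=l, w−11=l, u−6=o, h−11=w.

hollow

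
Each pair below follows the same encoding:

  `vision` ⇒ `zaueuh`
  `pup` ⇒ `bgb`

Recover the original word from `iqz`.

The output letters match the input read backwards, each shifted +12: vision reversed is noisiv. Read the word backwards and shift each letter +12.
Decoding iqz: shift back: i−12=w, q−12=e, z−12=n → wen; then reverse → new.

new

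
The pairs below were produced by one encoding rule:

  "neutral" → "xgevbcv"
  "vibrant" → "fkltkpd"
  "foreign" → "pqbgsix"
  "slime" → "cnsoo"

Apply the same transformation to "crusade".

The shifts repeat in a cycle of length 2: positions 0,1,… shift by +10, +2, then the pattern repeats.
On crusade: c+10=m, r+2=t, u+10=e, s+2=u, a+10=k, d+2=f, e+10=o.

mteukfo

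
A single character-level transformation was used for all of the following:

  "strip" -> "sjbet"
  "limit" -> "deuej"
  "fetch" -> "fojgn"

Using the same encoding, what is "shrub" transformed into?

Each letter's alphabet position (a=0..z=25) is mapped through 17·x+24 mod 26 — an affine cipher.
Applying it to shrub: s(18)→17·18+24≡18=s; h(7)→17·7+24≡13=n; r(17)→17·17+24≡1=b; u(20)→17·20+24≡0=a; b(1)→17·1+24≡15=p (all mod 26).

snbap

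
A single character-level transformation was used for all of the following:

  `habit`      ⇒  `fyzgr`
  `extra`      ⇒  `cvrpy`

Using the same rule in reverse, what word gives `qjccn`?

sleep

Every letter moves 24 places later in the alphabet, wrapping around z→a.
Decoding qjccn: q−24=s, j−24=l, c−24=e, c−24=e, n−24=p.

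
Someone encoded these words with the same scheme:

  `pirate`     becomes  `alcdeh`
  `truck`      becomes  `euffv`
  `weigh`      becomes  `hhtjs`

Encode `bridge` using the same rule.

mutgrh

The shifts repeat in a cycle of length 2: positions 0,1,… shift by +11, +3, then the pattern repeats.
On bridge: b+11=m, r+3=u, i+11=t, d+3=g, g+11=r, e+3=h.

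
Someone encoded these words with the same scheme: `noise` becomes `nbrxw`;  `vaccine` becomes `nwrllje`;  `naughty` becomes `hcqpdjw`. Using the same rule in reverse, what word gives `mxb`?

The output letters match the input read backwards, each shifted +9: noise reversed is esion. Read the word backwards and shift each letter +9.
Undoing it on mxb: shift back: m−9=d, x−9=o, b−9=s → dos; then reverse → sod.

sod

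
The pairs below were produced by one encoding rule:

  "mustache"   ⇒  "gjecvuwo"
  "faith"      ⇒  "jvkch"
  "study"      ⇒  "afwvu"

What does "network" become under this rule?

The output letters match the input read backwards, each shifted +2: mustache reversed is ehcatsum. Read the word backwards and shift each letter +2.
For network: reverse → krowten; then shift: k+2=m, r+2=t, o+2=q, w+2=y, t+2=v, e+2=g, n+2=p.

mtqyvgp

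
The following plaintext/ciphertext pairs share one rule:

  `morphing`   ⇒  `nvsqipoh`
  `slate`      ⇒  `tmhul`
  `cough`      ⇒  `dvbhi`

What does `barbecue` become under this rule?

The shift depends on letter class: consonant m→n is +1, but vowel o→v is +7. Vowels shift forward by 7 and consonants shift forward by 1.
Applying it to barbecue: b(cons)+1=c, a(vowel)+7=h, r(cons)+1=s, b(cons)+1=c, e(vowel)+7=l, c(cons)+1=d, u(vowel)+7=b, e(vowel)+7=l.

chscldbl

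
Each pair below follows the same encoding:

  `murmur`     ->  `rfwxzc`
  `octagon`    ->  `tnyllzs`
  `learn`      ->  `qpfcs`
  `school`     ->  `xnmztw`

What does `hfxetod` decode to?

custody

Shifts by position in murmur: pos 0: m→r (+5), pos 1: u→f (+11), pos 2: r→w (+5), pos 3: m→x (+11) — repeating every 2. A repeating key of period 2 is used — shifts +5, +11 over and over.
Decoding hfxetod: h−5=c, f−11=u, x−5=s, e−11=t, t−5=o, o−11=d, d−5=y.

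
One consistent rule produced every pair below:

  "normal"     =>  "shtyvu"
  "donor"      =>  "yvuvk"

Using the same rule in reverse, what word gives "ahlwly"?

repeat

The output letters match the input read backwards, each shifted +7: normal reversed is lamron. Read the word backwards and shift each letter +7.
Decoding ahlwly: shift back: a−7=t, h−7=a, l−7=e, w−7=p, l−7=e, y−7=r → taeper; then reverse → repeat.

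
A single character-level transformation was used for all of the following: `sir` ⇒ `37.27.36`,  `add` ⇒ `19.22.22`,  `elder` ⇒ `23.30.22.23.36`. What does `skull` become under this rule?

37.29.39.30.30

s is letter #19 and maps to 37: an offset of 18. Letters become their 1-based position plus 18 (so a→19, b→20, …).
Applying it to skull: s=19→37, k=11→29, u=21→39, l=12→30, l=12→30.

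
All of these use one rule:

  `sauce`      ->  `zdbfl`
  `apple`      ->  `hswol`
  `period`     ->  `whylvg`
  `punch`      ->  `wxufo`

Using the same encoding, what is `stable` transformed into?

A repeating key of period 2 is used — shifts +7, +3 over and over.
On stable: s+7=z, t+3=w, a+7=h, b+3=e, l+7=s, e+3=h.

zwhesh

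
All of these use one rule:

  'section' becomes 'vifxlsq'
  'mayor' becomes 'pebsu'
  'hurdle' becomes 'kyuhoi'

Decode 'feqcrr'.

canyon

Shifts by position in section: pos 0: s→v (+3), pos 1: e→i (+4), pos 2: c→f (+3), pos 3: t→x (+4) — repeating every 2. A repeating key of period 2 is used — shifts +3, +4 over and over.
Reversing it on feqcrr: f−3=c, e−4=a, q−3=n, c−4=y, r−3=o, r−4=n.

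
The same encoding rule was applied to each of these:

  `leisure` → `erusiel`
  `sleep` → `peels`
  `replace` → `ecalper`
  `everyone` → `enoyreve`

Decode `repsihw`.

whisper

The output letters match the input read backwards: leisure reversed is erusiel. The word is simply reversed.
Reversing it on repsihw: then reverse → whisper.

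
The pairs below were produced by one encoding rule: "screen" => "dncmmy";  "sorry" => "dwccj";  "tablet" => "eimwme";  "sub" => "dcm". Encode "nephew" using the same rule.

Vowels shift forward by 8 and consonants shift forward by 11.
For nephew: n(cons)+11=y, e(vowel)+8=m, p(cons)+11=a, h(cons)+11=s, e(vowel)+8=m, w(cons)+11=h.

ymasmh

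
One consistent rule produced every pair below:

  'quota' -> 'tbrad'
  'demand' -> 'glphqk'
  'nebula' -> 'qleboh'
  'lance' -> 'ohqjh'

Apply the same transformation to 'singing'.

vpqnluj

Shifts by position in quota: pos 0: q→t (+3), pos 1: u→b (+7), pos 2: o→r (+3), pos 3: t→a (+7) — repeating every 2. The shifts repeat in a cycle of length 2: positions 0,1,… shift by +3, +7, then the pattern repeats.
On singing: s+3=v, i+7=p, n+3=q, g+7=n, i+3=l, n+7=u, g+3=j.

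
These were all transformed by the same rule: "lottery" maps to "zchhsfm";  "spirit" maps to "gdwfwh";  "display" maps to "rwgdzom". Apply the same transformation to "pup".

did

Compare letters: l→z is +14, o→c is +14, t→h is +14 — a constant shift. Every letter moves 14 places later in the alphabet, wrapping around z→a.
On pup: p+14=d, u+14=i, p+14=d.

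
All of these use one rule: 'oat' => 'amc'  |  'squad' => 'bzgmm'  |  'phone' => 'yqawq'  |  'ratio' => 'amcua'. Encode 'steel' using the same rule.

The shift depends on letter class: consonant t→c is +9, but vowel o→a is +12. Vowels shift forward by 12 and consonants shift forward by 9.
For steel: s(cons)+9=b, t(cons)+9=c, e(vowel)+12=q, e(vowel)+12=q, l(cons)+9=u.

bcqqu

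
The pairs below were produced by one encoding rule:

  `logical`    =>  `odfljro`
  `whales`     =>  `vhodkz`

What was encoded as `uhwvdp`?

The output letters match the input read backwards, each shifted +3: logical reversed is lacigol. The word is reversed, then every letter is shifted forward by 3.
Decoding uhwvdp: shift back: u−3=r, h−3=e, w−3=t, v−3=s, d−3=a, p−3=m → retsam; then reverse → master.

master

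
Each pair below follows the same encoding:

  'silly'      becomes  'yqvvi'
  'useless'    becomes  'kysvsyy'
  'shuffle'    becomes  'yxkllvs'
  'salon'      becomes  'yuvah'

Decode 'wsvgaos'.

s(18)→y(24) and i(8)→q(16) fit y≡19x+20 (mod 26); the inverse of 19 mod 26 is 11. Each letter's alphabet position (a=0..z=25) is mapped through 19·x+20 mod 26 — an affine cipher.
Undoing it on wsvgaos: w(22)→11·(22−20)≡22=w; s(18)→11·(18−20)≡4=e; v(21)→11·(21−20)≡11=l; g(6)→11·(6−20)≡2=c; a(0)→11·(0−20)≡14=o; o(14)→11·(14−20)≡12=m; s(18)→11·(18−20)≡4=e (all mod 26).

welcome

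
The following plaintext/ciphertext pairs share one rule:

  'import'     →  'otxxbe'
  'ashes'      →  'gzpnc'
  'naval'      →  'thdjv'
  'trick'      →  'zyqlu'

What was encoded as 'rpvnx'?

In import: i→o is +6, m→t is +7, p→x is +8, o→x is +9 — the shift increases by 1 each position. The shift increases by 1 at each position, starting from +6: 6, 7, 8, ….
Reversing it on rpvnx: r−6=l, p−7=i, v−8=n, n−9=e, x−10=n.

linen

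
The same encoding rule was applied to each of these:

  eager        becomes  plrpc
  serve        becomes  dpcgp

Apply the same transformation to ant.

This is a Caesar cipher with shift 11.
For ant: a+11=l, n+11=y, t+11=e.

lye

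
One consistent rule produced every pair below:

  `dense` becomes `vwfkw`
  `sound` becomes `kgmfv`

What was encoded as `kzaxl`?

Compare letters: d→v is +18, e→w is +18, n→f is +18 — a constant shift. Every letter moves 18 places later in the alphabet, wrapping around z→a.
Reversing it on kzaxl: k−18=s, z−18=h, a−18=i, x−18=f, l−18=t.

shift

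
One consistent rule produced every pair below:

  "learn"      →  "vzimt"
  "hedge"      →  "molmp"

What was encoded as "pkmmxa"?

The output letters match the input read backwards, each shifted +8: learn reversed is nrael. The word is reversed, then every letter is shifted forward by 8.
Reversing it on pkmmxa: shift back: p−8=h, k−8=c, m−8=e, m−8=e, x−8=p, a−8=s → hceeps; then reverse → speech.

speech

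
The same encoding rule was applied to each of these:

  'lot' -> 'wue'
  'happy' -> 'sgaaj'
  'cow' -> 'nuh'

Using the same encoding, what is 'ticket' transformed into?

The shift depends on letter class: consonant l→w is +11, but vowel o→u is +6. Two shifts are in play — +6 for a/e/i/o/u, +11 for every other letter.
For ticket: t(cons)+11=e, i(vowel)+6=o, c(cons)+11=n, k(cons)+11=v, e(vowel)+6=k, t(cons)+11=e.

eonvke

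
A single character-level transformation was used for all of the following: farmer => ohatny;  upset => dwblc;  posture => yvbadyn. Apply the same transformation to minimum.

Shifts by position in farmer: pos 0: f→o (+9), pos 1: a→h (+7), pos 2: r→a (+9), pos 3: m→t (+7) — repeating every 2. It's a Vigenère-style cipher with numeric key [9,7]: position i shifts by key[i mod 2].
Applying it to minimum: m+9=v, i+7=p, n+9=w, i+7=p, m+9=v, u+7=b, m+9=v.

vpwpvbv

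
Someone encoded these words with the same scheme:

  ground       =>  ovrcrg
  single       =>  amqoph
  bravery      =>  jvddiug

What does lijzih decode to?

A repeating key of period 3 is used — shifts +8, +4, +3 over and over.
Decoding lijzih: l−8=d, i−4=e, j−3=g, z−8=r, i−4=e, h−3=e.

degree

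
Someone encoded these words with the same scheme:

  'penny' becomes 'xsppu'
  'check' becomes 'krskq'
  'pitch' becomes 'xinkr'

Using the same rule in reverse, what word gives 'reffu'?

hurry

p(15)→x(23) and e(4)→s(18) fit y≡17x+2 (mod 26); the inverse of 17 mod 26 is 23. This is an affine cipher: with a=0,…,z=25, each position x becomes (17x+2) mod 26.
Undoing it on reffu: r(17)→23·(17−2)≡7=h; e(4)→23·(4−2)≡20=u; f(5)→23·(5−2)≡17=r; f(5)→23·(5−2)≡17=r; u(20)→23·(20−2)≡24=y (all mod 26).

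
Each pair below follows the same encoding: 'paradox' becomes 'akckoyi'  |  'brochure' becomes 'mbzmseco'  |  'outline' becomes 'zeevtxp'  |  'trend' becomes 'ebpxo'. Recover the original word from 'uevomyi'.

jukebox

A repeating key of period 2 is used — shifts +11, +10 over and over.
Undoing it on uevomyi: u−11=j, e−10=u, v−11=k, o−10=e, m−11=b, y−10=o, i−11=x.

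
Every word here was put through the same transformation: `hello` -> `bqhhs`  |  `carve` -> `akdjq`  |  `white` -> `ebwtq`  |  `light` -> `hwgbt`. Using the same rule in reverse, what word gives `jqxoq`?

h(7)→b(1) and e(4)→q(16) fit y≡21x+10 (mod 26); the inverse of 21 mod 26 is 5. Treating letters as 0–25, the rule is x ↦ 21x + 10 (mod 26).
Undoing it on jqxoq: j(9)→5·(9−10)≡21=v; q(16)→5·(16−10)≡4=e; x(23)→5·(23−10)≡13=n; o(14)→5·(14−10)≡20=u; q(16)→5·(16−10)≡4=e (all mod 26).

venue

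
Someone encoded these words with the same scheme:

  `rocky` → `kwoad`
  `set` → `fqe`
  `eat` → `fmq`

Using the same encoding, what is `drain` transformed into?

zumdp

The word is reversed, then every letter is shifted forward by 12.
On drain: reverse → niard; then shift: n+12=z, i+12=u, a+12=m, r+12=d, d+12=p.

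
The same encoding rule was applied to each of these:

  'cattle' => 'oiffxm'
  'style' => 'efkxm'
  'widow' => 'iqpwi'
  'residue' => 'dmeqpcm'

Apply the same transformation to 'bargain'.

nidsiqz

The shift depends on letter class: consonant c→o is +12, but vowel a→i is +8. Two shifts are in play — +8 for a/e/i/o/u, +12 for every other letter.
For bargain: b(cons)+12=n, a(vowel)+8=i, r(cons)+12=d, g(cons)+12=s, a(vowel)+8=i, i(vowel)+8=q, n(cons)+12=z.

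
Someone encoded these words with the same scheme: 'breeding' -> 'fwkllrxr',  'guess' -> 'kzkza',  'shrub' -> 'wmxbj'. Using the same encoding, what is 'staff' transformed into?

wygmn

In breeding: b→f is +4, r→w is +5, e→k is +6, e→l is +7 — the shift increases by 1 each position. The shift increases by 1 at each position, starting from +4: 4, 5, 6, ….
Applying it to staff: s+4=w, t+5=y, a+6=g, f+7=m, f+8=n.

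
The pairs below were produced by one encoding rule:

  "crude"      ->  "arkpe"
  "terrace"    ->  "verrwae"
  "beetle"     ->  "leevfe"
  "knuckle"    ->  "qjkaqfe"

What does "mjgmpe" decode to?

inside

c(2)→a(0) and r(17)→r(17) fit y≡15x+22 (mod 26); the inverse of 15 mod 26 is 7. This is an affine cipher: with a=0,…,z=25, each position x becomes (15x+22) mod 26.
Decoding mjgmpe: m(12)→7·(12−22)≡8=i; j(9)→7·(9−22)≡13=n; g(6)→7·(6−22)≡18=s; m(12)→7·(12−22)≡8=i; p(15)→7·(15−22)≡3=d; e(4)→7·(4−22)≡4=e (all mod 26).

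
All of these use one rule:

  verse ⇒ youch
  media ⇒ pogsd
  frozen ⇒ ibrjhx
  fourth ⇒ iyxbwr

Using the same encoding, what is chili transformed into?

It's a Vigenère-style cipher with numeric key [3,10]: position i shifts by key[i mod 2].
On chili: c+3=f, h+10=r, i+3=l, l+10=v, i+3=l.

frlvl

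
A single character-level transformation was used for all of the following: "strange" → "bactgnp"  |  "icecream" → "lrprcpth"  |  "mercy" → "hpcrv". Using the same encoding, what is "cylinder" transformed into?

Treating letters as 0–25, the rule is x ↦ 25x + 19 (mod 26).
Applying it to cylinder: c(2)→25·2+19≡17=r; y(24)→25·24+19≡21=v; l(11)→25·11+19≡8=i; i(8)→25·8+19≡11=l; n(13)→25·13+19≡6=g; d(3)→25·3+19≡16=q; e(4)→25·4+19≡15=p; r(17)→25·17+19≡2=c (all mod 26).

rvilgqpc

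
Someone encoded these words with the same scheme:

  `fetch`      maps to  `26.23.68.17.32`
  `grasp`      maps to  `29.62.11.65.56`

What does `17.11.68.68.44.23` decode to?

Each letter becomes 3×(its alphabet position, a=1..z=26) + 8.
Decoding 17.11.68.68.44.23: 17→(17−8)÷3=3=c, 11→(11−8)÷3=1=a, 68→(68−8)÷3=20=t, 68→(68−8)÷3=20=t, 44→(44−8)÷3=12=l, 23→(23−8)÷3=5=e.

cattle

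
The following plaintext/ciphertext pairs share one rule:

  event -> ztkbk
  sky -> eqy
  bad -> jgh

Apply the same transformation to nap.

vgt

The output letters match the input read backwards, each shifted +6: event reversed is tneve. The word is reversed, then every letter is shifted forward by 6.
For nap: reverse → pan; then shift: p+6=v, a+6=g, n+6=t.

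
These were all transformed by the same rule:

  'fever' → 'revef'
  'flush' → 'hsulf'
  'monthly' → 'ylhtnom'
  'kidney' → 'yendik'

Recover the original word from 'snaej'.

It's just the letters in reverse order.
Reversing it on snaej: then reverse → jeans.

jeans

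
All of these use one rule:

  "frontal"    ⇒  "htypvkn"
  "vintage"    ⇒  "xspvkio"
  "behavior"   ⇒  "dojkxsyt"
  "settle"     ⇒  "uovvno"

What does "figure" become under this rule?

hsieto

The rule splits by letter class: vowels +10, consonants +2.
For figure: f(cons)+2=h, i(vowel)+10=s, g(cons)+2=i, u(vowel)+10=e, r(cons)+2=t, e(vowel)+10=o.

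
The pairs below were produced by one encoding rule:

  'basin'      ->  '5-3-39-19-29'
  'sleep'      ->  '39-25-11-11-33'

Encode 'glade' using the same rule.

b(#2)→5 and a(#1)→3: differences scale by 2, so n = 2·pos + 1. With a=1..z=26, the number is 2·pos + 1.
Applying it to glade: g=7→15, l=12→25, a=1→3, d=4→9, e=5→11.

15-25-3-9-11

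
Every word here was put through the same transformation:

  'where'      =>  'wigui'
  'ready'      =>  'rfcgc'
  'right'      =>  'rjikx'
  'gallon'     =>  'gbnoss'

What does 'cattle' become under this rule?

cbvwpj

Letter i (0-indexed) is shifted by i+0, so successive shifts are 0, 1, 2, ….
Applying it to cattle: c+0=c, a+1=b, t+2=v, t+3=w, l+4=p, e+5=j.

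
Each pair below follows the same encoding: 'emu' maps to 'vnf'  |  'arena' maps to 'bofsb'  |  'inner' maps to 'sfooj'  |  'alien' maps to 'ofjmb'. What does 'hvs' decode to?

rug

The output letters match the input read backwards, each shifted +1: emu reversed is ume. Read the word backwards and shift each letter +1.
Undoing it on hvs: shift back: h−1=g, v−1=u, s−1=r → gur; then reverse → rug.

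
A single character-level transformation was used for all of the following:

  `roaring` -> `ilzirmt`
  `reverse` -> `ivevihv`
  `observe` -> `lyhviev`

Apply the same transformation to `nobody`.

Each pair mirrors across the alphabet (r↔i, o↔l, a↔z): positions sum to 25. Letters are reflected about the middle of the alphabet (position → 25−position): Atbash.
Applying it to nobody: n↔m, o↔l, b↔y, o↔l, d↔w, y↔b.

mlylwb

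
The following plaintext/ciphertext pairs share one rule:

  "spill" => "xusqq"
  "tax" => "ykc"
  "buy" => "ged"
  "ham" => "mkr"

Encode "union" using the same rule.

The shift depends on letter class: consonant s→x is +5, but vowel i→s is +10. Two shifts are in play — +10 for a/e/i/o/u, +5 for every other letter.
On union: u(vowel)+10=e, n(cons)+5=s, i(vowel)+10=s, o(vowel)+10=y, n(cons)+5=s.

essys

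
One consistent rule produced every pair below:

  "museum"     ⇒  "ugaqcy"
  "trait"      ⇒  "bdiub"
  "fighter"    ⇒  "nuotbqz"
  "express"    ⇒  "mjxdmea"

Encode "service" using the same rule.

Shifts by position in museum: pos 0: m→u (+8), pos 1: u→g (+12), pos 2: s→a (+8), pos 3: e→q (+12) — repeating every 2. The shifts repeat in a cycle of length 2: positions 0,1,… shift by +8, +12, then the pattern repeats.
For service: s+8=a, e+12=q, r+8=z, v+12=h, i+8=q, c+12=o, e+8=m.

aqzhqom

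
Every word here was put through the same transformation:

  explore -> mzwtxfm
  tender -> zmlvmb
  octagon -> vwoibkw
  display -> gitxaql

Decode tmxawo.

gospel

The word is reversed, then every letter is shifted forward by 8.
Decoding tmxawo: shift back: t−8=l, m−8=e, x−8=p, a−8=s, w−8=o, o−8=g → lepsog; then reverse → gospel.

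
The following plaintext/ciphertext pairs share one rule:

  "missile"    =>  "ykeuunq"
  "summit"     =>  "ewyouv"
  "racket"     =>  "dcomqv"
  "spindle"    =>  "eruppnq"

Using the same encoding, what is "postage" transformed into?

bqevmiq

Shifts by position in missile: pos 0: m→y (+12), pos 1: i→k (+2), pos 2: s→e (+12), pos 3: s→u (+2) — repeating every 2. A repeating key of period 2 is used — shifts +12, +2 over and over.
On postage: p+12=b, o+2=q, s+12=e, t+2=v, a+12=m, g+2=i, e+12=q.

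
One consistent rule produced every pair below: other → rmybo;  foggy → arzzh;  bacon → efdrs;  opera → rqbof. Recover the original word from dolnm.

o(14)→r(17) and t(19)→m(12) fit y≡25x+5 (mod 26); the inverse of 25 mod 26 is 25. Each letter's alphabet position (a=0..z=25) is mapped through 25·x+5 mod 26 — an affine cipher.
Reversing it on dolnm: d(3)→25·(3−5)≡2=c; o(14)→25·(14−5)≡17=r; l(11)→25·(11−5)≡20=u; n(13)→25·(13−5)≡18=s; m(12)→25·(12−5)≡19=t (all mod 26).

crust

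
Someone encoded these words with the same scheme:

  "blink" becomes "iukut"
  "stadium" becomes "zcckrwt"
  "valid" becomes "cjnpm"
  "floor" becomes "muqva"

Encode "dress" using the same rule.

kagzb

Shifts by position in blink: pos 0: b→i (+7), pos 1: l→u (+9), pos 2: i→k (+2), pos 3: n→u (+7), pos 4: k→t (+9) — repeating every 3. A repeating key of period 3 is used — shifts +7, +9, +2 over and over.
Applying it to dress: d+7=k, r+9=a, e+2=g, s+7=z, s+9=b.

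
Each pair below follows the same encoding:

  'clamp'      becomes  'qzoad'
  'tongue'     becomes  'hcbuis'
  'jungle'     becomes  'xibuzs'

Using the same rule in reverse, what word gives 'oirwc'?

Compare letters: c→q is +14, l→z is +14, a→o is +14 — a constant shift. This is a Caesar cipher with shift 14.
Decoding oirwc: o−14=a, i−14=u, r−14=d, w−14=i, c−14=o.

audio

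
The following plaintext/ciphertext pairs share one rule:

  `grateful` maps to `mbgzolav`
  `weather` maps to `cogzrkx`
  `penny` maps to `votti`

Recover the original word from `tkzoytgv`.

Shifts by position in grateful: pos 0: g→m (+6), pos 1: r→b (+10), pos 2: a→g (+6), pos 3: t→z (+6), pos 4: e→o (+10), pos 5: f→l (+6) — repeating every 3. The shifts repeat in a cycle of length 3: positions 0,1,… shift by +6, +10, +6, then the pattern repeats.
Undoing it on tkzoytgv: t−6=n, k−10=a, z−6=t, o−6=i, y−10=o, t−6=n, g−6=a, v−10=l.

national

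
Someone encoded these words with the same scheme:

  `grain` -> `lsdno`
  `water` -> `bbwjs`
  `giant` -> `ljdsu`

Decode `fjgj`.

aide

Shifts by position in grain: pos 0: g→l (+5), pos 1: r→s (+1), pos 2: a→d (+3), pos 3: i→n (+5), pos 4: n→o (+1) — repeating every 3. A repeating key of period 3 is used — shifts +5, +1, +3 over and over.
Undoing it on fjgj: f−5=a, j−1=i, g−3=d, j−5=e.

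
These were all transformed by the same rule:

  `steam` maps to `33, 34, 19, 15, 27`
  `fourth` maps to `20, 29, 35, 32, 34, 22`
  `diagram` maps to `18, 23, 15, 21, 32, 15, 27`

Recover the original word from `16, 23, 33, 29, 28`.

Each letter is replaced by its alphabet position (a=1..z=26) + 14.
Reversing it on 16, 23, 33, 29, 28: 16→(16−14)÷1=2=b, 23→(23−14)÷1=9=i, 33→(33−14)÷1=19=s, 29→(29−14)÷1=15=o, 28→(28−14)÷1=14=n.

bison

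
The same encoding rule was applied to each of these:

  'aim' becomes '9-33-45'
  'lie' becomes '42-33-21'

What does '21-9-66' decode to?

eat

a(#1)→9 and i(#9)→33: differences scale by 3, so n = 3·pos + 6. The formula is n = 3×(alphabet index, a=1) + 6.
Decoding 21-9-66: 21→(21−6)÷3=5=e, 9→(9−6)÷3=1=a, 66→(66−6)÷3=20=t.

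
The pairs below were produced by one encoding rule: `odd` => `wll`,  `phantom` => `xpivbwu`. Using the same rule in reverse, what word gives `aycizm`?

square

Compare letters: o→w is +8, d→l is +8, d→l is +8 — a constant shift. Each letter is shifted forward by 8 in the alphabet (a Caesar shift of +8).
Reversing it on aycizm: a−8=s, y−8=q, c−8=u, i−8=a, z−8=r, m−8=e.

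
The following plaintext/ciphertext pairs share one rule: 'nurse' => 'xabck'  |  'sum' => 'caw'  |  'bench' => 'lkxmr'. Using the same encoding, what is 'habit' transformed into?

rglod

The rule splits by letter class: vowels +6, consonants +10.
For habit: h(cons)+10=r, a(vowel)+6=g, b(cons)+10=l, i(vowel)+6=o, t(cons)+10=d.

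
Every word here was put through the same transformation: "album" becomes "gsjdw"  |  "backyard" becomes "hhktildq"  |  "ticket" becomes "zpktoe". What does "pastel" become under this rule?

In album: a→g is +6, l→s is +7, b→j is +8, u→d is +9 — the shift increases by 1 each position. Letter i (0-indexed) is shifted by i+6, so successive shifts are 6, 7, 8, ….
For pastel: p+6=v, a+7=h, s+8=a, t+9=c, e+10=o, l+11=w.

vhacow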